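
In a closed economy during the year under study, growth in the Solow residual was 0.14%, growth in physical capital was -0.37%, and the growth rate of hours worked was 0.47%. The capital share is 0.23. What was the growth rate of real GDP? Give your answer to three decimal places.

Labor's share = 1 − 0.23 = 0.77.
Physical capital: 0.23 × (-0.37) = -0.0851 pp.
Hours worked: 0.77 × 0.47 = 0.3619 pp.
Output growth = 0.14 + 0.2768 = 0.4168%.

0.417%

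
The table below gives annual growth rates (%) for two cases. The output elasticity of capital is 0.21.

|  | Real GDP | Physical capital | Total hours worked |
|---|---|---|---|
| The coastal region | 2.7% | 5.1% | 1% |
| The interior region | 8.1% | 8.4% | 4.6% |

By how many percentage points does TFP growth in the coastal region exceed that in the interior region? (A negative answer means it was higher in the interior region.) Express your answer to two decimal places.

-1.86 percentage points

Labor's share = 1 − 0.21 = 0.79.
The coastal region: TFP = 2.7 − 1.071 − 0.79 = 0.839%.
The interior region: TFP = 8.1 − 1.764 − 3.634 = 2.702%.
Difference = 0.839 − (2.702) = -1.863 pp.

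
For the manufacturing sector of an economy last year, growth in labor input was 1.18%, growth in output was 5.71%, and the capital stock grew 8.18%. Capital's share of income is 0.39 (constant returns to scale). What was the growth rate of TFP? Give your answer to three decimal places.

1.800%

Labor's share = 1 − 0.39 = 0.61.
The capital stock: 0.39 × 8.18 = 3.1902 pp.
Labor input: 0.61 × 1.18 = 0.7198 pp.
TFP growth = 5.71 − 3.91 = 1.8%.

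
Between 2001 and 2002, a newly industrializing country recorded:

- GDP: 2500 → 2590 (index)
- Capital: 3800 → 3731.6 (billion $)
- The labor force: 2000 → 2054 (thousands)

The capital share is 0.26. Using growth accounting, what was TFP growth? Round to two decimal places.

2.07%

GDP growth = (2590 − 2500) / 2500 = 3.6%.
Capital growth = (3731.6 − 3800) / 3800 = -1.8%.
The labor force growth = (2054 − 2000) / 2000 = 2.7%.
Labor's share = 1 − 0.26 = 0.74.
Capital: 0.26 × (-1.8) = -0.468 pp.
The labor force: 0.74 × 2.7 = 1.998 pp.
TFP growth = 3.6 − 1.53 = 2.07%.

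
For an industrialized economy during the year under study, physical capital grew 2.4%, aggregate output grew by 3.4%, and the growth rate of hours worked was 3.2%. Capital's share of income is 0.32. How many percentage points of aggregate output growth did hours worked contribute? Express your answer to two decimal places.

Labor's share = 1 − 0.32 = 0.68.
Contribution = share × growth = 0.68 × 3.2 = 2.176 pp.

2.18 percentage points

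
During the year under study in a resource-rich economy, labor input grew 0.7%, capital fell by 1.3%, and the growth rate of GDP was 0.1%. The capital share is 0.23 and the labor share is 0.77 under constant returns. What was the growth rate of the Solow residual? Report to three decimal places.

Labor's share = 1 − 0.23 = 0.77.
Capital: 0.23 × (-1.3) = -0.299 pp.
Labor input: 0.77 × 0.7 = 0.539 pp.
TFP growth = 0.1 − 0.24 = -0.14%.

-0.140%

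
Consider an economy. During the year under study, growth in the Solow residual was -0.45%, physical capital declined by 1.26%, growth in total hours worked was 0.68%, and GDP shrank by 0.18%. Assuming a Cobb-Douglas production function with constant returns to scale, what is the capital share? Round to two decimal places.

gY = gA + α·gK + (1−α)·gL, so gY − gA − gL = α(gK − gL).
-0.18 + 0.45 − 0.68 = α × (-1.26 − 0.68).
-0.41 = -1.94 α, so α = 0.2113.

0.21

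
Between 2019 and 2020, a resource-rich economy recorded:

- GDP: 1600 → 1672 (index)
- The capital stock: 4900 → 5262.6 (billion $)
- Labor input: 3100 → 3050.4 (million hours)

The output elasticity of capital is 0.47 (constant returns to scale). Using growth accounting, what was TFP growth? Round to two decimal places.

GDP growth = (1672 − 1600) / 1600 = 4.5%.
The capital stock growth = (5262.6 − 4900) / 4900 = 7.4%.
Labor input growth = (3050.4 − 3100) / 3100 = -1.6%.
Labor's share = 1 − 0.47 = 0.53.
The capital stock: 0.47 × 7.4 = 3.478 pp.
Labor input: 0.53 × (-1.6) = -0.848 pp.
TFP growth = 4.5 − 2.63 = 1.87%.

TFP grew 1.87%.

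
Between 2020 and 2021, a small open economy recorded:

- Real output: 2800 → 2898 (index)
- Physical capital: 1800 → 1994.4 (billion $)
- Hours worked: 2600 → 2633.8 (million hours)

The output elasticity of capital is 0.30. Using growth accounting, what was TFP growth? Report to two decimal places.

Real output growth = (2898 − 2800) / 2800 = 3.5%.
Physical capital growth = (1994.4 − 1800) / 1800 = 10.8%.
Hours worked growth = (2633.8 − 2600) / 2600 = 1.3%.
Labor's share = 1 − 0.3 = 0.7.
Physical capital: 0.3 × 10.8 = 3.24 pp.
Hours worked: 0.7 × 1.3 = 0.91 pp.
TFP growth = 3.5 − 4.15 = -0.65%.

-0.65%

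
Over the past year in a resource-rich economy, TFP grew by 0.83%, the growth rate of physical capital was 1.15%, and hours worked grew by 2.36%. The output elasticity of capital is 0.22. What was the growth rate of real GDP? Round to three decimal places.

Labor's share = 1 − 0.22 = 0.78.
Physical capital: 0.22 × 1.15 = 0.253 pp.
Hours worked: 0.78 × 2.36 = 1.8408 pp.
Output growth = 0.83 + 2.0938 = 2.9238%.

Real GDP grew 2.924%.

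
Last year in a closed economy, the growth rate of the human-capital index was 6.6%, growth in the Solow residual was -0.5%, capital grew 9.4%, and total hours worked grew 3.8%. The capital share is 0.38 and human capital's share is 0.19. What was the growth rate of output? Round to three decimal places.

Labor's share = 1 − 0.38 − 0.19 = 0.43.
Capital: 0.38 × 9.4 = 3.572 pp.
The human-capital index: 0.19 × 6.6 = 1.254 pp.
Total hours worked: 0.43 × 3.8 = 1.634 pp.
Output growth = -0.5 + 6.46 = 5.96%.

5.960%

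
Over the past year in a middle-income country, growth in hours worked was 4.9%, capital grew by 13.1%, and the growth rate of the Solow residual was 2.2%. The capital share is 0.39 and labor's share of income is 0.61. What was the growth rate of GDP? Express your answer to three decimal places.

GDP growth was 10.298%.

Labor's share = 1 − 0.39 = 0.61.
Capital: 0.39 × 13.1 = 5.109 pp.
Hours worked: 0.61 × 4.9 = 2.989 pp.
Output growth = 2.2 + 8.098 = 10.298%.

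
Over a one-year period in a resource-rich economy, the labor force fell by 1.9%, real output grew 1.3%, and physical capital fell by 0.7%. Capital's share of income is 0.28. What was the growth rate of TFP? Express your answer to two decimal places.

Labor's share = 1 − 0.28 = 0.72.
Physical capital: 0.28 × (-0.7) = -0.196 pp.
The labor force: 0.72 × (-1.9) = -1.368 pp.
TFP growth = 1.3 + 1.564 = 2.864%.

TFP growth was 2.86%.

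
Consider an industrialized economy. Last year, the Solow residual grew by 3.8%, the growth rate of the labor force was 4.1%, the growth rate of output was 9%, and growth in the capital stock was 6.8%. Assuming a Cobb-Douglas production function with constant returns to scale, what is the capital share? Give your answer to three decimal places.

α = 0.407

gY = gA + α·gK + (1−α)·gL, so gY − gA − gL = α(gK − gL).
9 − 3.8 − 4.1 = α × (6.8 − 4.1).
1.1 = 2.7 α, so α = 0.40741.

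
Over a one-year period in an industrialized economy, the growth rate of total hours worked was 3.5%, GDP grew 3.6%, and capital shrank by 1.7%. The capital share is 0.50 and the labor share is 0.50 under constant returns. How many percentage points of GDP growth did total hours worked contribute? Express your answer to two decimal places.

Labor's share = 1 − 0.5 = 0.5.
Contribution = share × growth = 0.5 × 3.5 = 1.75 pp.

1.75 pp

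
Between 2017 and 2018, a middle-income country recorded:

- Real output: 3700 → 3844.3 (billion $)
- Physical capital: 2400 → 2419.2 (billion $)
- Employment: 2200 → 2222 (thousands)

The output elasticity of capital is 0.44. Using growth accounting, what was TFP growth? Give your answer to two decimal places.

Real output growth = (3844.3 − 3700) / 3700 = 3.9%.
Physical capital growth = (2419.2 − 2400) / 2400 = 0.8%.
Employment growth = (2222 − 2200) / 2200 = 1%.
Labor's share = 1 − 0.44 = 0.56.
Physical capital: 0.44 × 0.8 = 0.352 pp.
Employment: 0.56 × 1 = 0.56 pp.
TFP growth = 3.9 − 0.912 = 2.988%.

2.99%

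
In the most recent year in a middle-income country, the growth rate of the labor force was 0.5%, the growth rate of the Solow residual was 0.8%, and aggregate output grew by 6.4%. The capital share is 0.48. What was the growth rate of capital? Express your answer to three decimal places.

11.125%

Labor's share = 1 − 0.48 = 0.52.
gY = gA + 0.52×0.5 + 0.48×g.
0.48×g = 6.4 − 0.8 − 0.26 = 5.34.
g = 5.34 / 0.48 = 11.125%.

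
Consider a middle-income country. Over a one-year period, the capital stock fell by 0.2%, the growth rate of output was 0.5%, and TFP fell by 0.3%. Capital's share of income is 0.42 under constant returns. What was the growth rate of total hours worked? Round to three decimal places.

Labor's share = 1 − 0.42 = 0.58.
gY = gA + 0.42×(-0.2) + 0.58×g.
0.58×g = 0.5 + 0.3 + 0.084 = 0.884.
g = 0.884 / 0.58 = 1.52414%.

1.524%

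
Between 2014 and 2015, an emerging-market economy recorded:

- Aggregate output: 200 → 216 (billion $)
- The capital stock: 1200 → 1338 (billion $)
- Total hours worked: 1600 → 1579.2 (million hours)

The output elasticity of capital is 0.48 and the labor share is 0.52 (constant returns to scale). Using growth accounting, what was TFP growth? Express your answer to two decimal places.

TFP growth was 3.16%.

Aggregate output growth = (216 − 200) / 200 = 8%.
The capital stock growth = (1338 − 1200) / 1200 = 11.5%.
Total hours worked growth = (1579.2 − 1600) / 1600 = -1.3%.
Labor's share = 1 − 0.48 = 0.52.
The capital stock: 0.48 × 11.5 = 5.52 pp.
Total hours worked: 0.52 × (-1.3) = -0.676 pp.
TFP growth = 8 − 4.844 = 3.156%.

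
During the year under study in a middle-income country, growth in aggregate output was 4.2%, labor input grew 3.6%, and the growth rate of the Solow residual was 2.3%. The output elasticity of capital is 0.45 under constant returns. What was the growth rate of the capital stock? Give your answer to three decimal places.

Labor's share = 1 − 0.45 = 0.55.
gY = gA + 0.55×3.6 + 0.45×g.
0.45×g = 4.2 − 2.3 − 1.98 = -0.08.
g = -0.08 / 0.45 = -0.17778%.

-0.178%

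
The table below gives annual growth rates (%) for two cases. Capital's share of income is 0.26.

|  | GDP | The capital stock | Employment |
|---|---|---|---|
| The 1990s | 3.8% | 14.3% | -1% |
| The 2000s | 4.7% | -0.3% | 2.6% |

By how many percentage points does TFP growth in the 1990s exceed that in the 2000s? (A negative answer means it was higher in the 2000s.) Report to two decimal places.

-2.03 percentage points

Labor's share = 1 − 0.26 = 0.74.
The 1990s: TFP = 3.8 − 3.718 + 0.74 = 0.822%.
The 2000s: TFP = 4.7 + 0.078 − 1.924 = 2.854%.
Difference = 0.822 − (2.854) = -2.032 pp.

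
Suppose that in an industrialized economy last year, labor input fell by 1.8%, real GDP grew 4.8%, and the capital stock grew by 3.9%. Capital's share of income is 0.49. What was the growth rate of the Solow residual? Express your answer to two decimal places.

Labor's share = 1 − 0.49 = 0.51.
The capital stock: 0.49 × 3.9 = 1.911 pp.
Labor input: 0.51 × (-1.8) = -0.918 pp.
TFP growth = 4.8 − 0.993 = 3.807%.

The Solow residual grew 3.81%.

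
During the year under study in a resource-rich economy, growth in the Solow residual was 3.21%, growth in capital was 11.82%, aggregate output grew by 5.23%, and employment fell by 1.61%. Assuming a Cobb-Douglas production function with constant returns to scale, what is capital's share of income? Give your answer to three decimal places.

gY = gA + α·gK + (1−α)·gL, so gY − gA − gL = α(gK − gL).
5.23 − 3.21 + 1.61 = α × (11.82 − (-1.61)).
3.63 = 13.43 α, so α = 0.27029.

0.270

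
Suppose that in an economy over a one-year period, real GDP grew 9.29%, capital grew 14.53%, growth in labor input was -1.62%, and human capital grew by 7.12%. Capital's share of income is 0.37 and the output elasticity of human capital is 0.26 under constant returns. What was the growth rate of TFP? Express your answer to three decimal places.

2.662%

Labor's share = 1 − 0.37 − 0.26 = 0.37.
Capital: 0.37 × 14.53 = 5.3761 pp.
Human capital: 0.26 × 7.12 = 1.8512 pp.
Labor input: 0.37 × (-1.62) = -0.5994 pp.
TFP growth = 9.29 − 6.6279 = 2.6621%.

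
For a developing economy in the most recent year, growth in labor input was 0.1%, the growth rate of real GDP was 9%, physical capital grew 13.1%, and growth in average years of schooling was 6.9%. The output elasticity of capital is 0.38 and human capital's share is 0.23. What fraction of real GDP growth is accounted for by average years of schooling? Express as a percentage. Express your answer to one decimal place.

17.6%

Average years of schooling contributed 0.23 × 6.9 = 1.587 pp.
Share of growth = 1.587 / 9 × 100 = 17.633%.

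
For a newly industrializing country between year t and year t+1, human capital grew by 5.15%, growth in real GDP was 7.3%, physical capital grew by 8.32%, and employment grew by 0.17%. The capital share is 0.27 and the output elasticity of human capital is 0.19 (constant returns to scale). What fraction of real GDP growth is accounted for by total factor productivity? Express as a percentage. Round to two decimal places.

Total factor productivity accounted for 54.57% of growth.

Labor's share = 1 − 0.27 − 0.19 = 0.54.
Physical capital: 0.27 × 8.32 = 2.2464 pp.
Human capital: 0.19 × 5.15 = 0.9785 pp.
Employment: 0.54 × 0.17 = 0.0918 pp.
TFP growth = 7.3 − 3.3167 = 3.9833%.
TFP share of growth = 3.9833 / 7.3 × 100 = 54.5658%.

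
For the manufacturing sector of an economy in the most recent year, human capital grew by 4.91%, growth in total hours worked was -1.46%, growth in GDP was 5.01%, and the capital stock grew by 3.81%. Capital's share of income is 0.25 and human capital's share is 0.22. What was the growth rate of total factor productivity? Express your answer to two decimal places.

3.75%

Labor's share = 1 − 0.25 − 0.22 = 0.53.
The capital stock: 0.25 × 3.81 = 0.9525 pp.
Human capital: 0.22 × 4.91 = 1.0802 pp.
Total hours worked: 0.53 × (-1.46) = -0.7738 pp.
TFP growth = 5.01 − 1.2589 = 3.7511%.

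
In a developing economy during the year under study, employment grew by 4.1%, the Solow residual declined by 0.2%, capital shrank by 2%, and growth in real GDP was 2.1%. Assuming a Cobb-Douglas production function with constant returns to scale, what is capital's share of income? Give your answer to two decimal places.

gY = gA + α·gK + (1−α)·gL, so gY − gA − gL = α(gK − gL).
2.1 + 0.2 − 4.1 = α × (-2 − 4.1).
-1.8 = -6.1 α, so α = 0.2951.

α = 0.30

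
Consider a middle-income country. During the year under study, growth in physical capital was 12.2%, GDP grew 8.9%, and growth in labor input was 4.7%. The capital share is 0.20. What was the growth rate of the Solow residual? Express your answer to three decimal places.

Labor's share = 1 − 0.2 = 0.8.
Physical capital: 0.2 × 12.2 = 2.44 pp.
Labor input: 0.8 × 4.7 = 3.76 pp.
TFP growth = 8.9 − 6.2 = 2.7%.

2.700%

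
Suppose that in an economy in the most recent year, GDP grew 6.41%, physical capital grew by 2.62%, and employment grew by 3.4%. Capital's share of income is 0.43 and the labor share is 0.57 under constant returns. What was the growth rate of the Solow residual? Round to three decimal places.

Labor's share = 1 − 0.43 = 0.57.
Physical capital: 0.43 × 2.62 = 1.1266 pp.
Employment: 0.57 × 3.4 = 1.938 pp.
TFP growth = 6.41 − 3.0646 = 3.3454%.

The Solow residual growth was 3.345%.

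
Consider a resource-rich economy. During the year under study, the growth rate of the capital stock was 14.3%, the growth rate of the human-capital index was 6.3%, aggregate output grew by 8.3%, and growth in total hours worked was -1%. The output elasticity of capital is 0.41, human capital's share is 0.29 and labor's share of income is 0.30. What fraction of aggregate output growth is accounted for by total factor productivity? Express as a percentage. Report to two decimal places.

Labor's share = 1 − 0.41 − 0.29 = 0.3.
The capital stock: 0.41 × 14.3 = 5.863 pp.
The human-capital index: 0.29 × 6.3 = 1.827 pp.
Total hours worked: 0.3 × (-1) = -0.3 pp.
TFP growth = 8.3 − 7.39 = 0.91%.
TFP share of growth = 0.91 / 8.3 × 100 = 10.9639%.

Total factor productivity accounted for 10.96% of growth.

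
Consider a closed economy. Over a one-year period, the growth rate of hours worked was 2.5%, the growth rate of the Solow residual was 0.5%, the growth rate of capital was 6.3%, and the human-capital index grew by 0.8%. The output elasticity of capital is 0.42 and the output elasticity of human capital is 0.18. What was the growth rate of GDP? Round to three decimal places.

Labor's share = 1 − 0.42 − 0.18 = 0.4.
Capital: 0.42 × 6.3 = 2.646 pp.
The human-capital index: 0.18 × 0.8 = 0.144 pp.
Hours worked: 0.4 × 2.5 = 1 pp.
Output growth = 0.5 + 3.79 = 4.29%.

GDP grew 4.290%.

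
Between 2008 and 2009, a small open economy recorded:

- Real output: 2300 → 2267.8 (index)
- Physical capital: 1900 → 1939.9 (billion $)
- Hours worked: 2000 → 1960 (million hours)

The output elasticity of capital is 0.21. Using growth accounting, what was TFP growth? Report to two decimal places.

Real output growth = (2267.8 − 2300) / 2300 = -1.4%.
Physical capital growth = (1939.9 − 1900) / 1900 = 2.1%.
Hours worked growth = (1960 − 2000) / 2000 = -2%.
Labor's share = 1 − 0.21 = 0.79.
Physical capital: 0.21 × 2.1 = 0.441 pp.
Hours worked: 0.79 × (-2) = -1.58 pp.
TFP growth = -1.4 + 1.139 = -0.261%.

-0.26%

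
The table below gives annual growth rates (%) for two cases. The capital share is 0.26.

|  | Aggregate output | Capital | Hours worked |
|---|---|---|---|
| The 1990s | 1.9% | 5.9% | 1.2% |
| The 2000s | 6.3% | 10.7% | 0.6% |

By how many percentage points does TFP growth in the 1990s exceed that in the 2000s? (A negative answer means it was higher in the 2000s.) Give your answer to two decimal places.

-3.60 percentage points

Labor's share = 1 − 0.26 = 0.74.
The 1990s: TFP = 1.9 − 1.534 − 0.888 = -0.522%.
The 2000s: TFP = 6.3 − 2.782 − 0.444 = 3.074%.
Difference = -0.522 − (3.074) = -3.596 pp.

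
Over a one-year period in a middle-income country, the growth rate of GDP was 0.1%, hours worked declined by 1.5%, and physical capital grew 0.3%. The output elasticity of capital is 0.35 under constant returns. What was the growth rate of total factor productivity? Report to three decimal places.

Total factor productivity growth was 0.970%.

Labor's share = 1 − 0.35 = 0.65.
Physical capital: 0.35 × 0.3 = 0.105 pp.
Hours worked: 0.65 × (-1.5) = -0.975 pp.
TFP growth = 0.1 + 0.87 = 0.97%.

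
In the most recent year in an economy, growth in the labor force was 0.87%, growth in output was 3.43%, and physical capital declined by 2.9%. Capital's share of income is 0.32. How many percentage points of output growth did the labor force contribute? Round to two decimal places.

Labor's share = 1 − 0.32 = 0.68.
Contribution = share × growth = 0.68 × 0.87 = 0.5916 pp.

0.59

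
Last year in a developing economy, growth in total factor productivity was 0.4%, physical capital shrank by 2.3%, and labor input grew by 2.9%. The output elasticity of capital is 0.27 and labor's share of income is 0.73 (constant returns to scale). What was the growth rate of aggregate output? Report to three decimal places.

Labor's share = 1 − 0.27 = 0.73.
Physical capital: 0.27 × (-2.3) = -0.621 pp.
Labor input: 0.73 × 2.9 = 2.117 pp.
Output growth = 0.4 + 1.496 = 1.896%.

1.896%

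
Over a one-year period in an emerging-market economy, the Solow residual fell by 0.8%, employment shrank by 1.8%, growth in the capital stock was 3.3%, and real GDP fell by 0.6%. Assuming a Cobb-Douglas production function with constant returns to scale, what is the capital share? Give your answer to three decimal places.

The capital share is 0.392.

gY = gA + α·gK + (1−α)·gL, so gY − gA − gL = α(gK − gL).
-0.6 + 0.8 + 1.8 = α × (3.3 − (-1.8)).
2 = 5.1 α, so α = 0.39216.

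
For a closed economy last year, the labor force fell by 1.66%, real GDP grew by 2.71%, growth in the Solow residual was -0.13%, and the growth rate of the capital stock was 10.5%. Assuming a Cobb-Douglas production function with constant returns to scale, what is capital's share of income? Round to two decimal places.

0.37

gY = gA + α·gK + (1−α)·gL, so gY − gA − gL = α(gK − gL).
2.71 + 0.13 + 1.66 = α × (10.5 − (-1.66)).
4.5 = 12.16 α, so α = 0.3701.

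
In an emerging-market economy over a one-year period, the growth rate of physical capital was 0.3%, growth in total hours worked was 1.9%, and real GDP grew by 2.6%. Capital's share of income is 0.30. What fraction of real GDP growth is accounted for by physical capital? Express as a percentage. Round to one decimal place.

3.5%

Physical capital contributed 0.3 × 0.3 = 0.09 pp.
Share of growth = 0.09 / 2.6 × 100 = 3.462%.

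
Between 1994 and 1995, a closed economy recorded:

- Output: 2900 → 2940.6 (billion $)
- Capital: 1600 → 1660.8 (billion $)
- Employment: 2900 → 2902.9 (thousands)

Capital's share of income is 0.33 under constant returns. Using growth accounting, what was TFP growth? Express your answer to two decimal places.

Output growth = (2940.6 − 2900) / 2900 = 1.4%.
Capital growth = (1660.8 − 1600) / 1600 = 3.8%.
Employment growth = (2902.9 − 2900) / 2900 = 0.1%.
Labor's share = 1 − 0.33 = 0.67.
Capital: 0.33 × 3.8 = 1.254 pp.
Employment: 0.67 × 0.1 = 0.067 pp.
TFP growth = 1.4 − 1.321 = 0.079%.

TFP grew 0.08%.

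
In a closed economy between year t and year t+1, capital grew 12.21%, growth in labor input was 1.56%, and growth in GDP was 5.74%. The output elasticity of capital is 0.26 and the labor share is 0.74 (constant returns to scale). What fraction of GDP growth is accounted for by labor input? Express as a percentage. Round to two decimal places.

Labor's share = 1 − 0.26 = 0.74.
Labor input contributed 0.74 × 1.56 = 1.1544 pp.
Share of growth = 1.1544 / 5.74 × 100 = 20.1115%.

20.11%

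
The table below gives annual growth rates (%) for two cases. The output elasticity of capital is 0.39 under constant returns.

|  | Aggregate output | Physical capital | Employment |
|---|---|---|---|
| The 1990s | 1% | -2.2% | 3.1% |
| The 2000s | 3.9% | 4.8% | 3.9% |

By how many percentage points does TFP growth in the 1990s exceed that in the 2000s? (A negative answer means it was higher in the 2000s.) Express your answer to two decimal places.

Labor's share = 1 − 0.39 = 0.61.
The 1990s: TFP = 1 + 0.858 − 1.891 = -0.033%.
The 2000s: TFP = 3.9 − 1.872 − 2.379 = -0.351%.
Difference = -0.033 − (-0.351) = 0.318 pp.

0.32 percentage points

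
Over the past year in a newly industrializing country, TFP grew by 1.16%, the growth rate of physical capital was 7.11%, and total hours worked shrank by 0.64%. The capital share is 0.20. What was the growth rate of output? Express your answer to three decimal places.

Output growth was 2.070%.

Labor's share = 1 − 0.2 = 0.8.
Physical capital: 0.2 × 7.11 = 1.422 pp.
Total hours worked: 0.8 × (-0.64) = -0.512 pp.
Output growth = 1.16 + 0.91 = 2.07%.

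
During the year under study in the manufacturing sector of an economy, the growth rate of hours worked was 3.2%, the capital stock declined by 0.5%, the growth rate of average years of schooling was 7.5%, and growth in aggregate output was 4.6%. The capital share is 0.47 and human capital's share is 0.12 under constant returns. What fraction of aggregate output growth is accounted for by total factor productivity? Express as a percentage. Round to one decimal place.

57.0%

Labor's share = 1 − 0.47 − 0.12 = 0.41.
The capital stock: 0.47 × (-0.5) = -0.235 pp.
Average years of schooling: 0.12 × 7.5 = 0.9 pp.
Hours worked: 0.41 × 3.2 = 1.312 pp.
TFP growth = 4.6 − 1.977 = 2.623%.
TFP share of growth = 2.623 / 4.6 × 100 = 57.022%.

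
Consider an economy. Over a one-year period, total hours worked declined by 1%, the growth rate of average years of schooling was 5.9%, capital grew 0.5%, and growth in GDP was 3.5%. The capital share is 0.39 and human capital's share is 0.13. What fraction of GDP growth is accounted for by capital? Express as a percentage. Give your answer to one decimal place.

5.6%

Capital contributed 0.39 × 0.5 = 0.195 pp.
Share of growth = 0.195 / 3.5 × 100 = 5.571%.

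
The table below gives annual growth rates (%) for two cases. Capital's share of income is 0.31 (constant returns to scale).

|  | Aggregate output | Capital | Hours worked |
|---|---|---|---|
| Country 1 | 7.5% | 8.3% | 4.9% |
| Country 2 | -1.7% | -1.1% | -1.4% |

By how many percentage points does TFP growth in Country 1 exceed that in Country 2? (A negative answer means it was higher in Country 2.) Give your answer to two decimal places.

Labor's share = 1 − 0.31 = 0.69.
Country 1: TFP = 7.5 − 2.573 − 3.381 = 1.546%.
Country 2: TFP = -1.7 + 0.341 + 0.966 = -0.393%.
Difference = 1.546 − (-0.393) = 1.939 pp.

1.94 percentage points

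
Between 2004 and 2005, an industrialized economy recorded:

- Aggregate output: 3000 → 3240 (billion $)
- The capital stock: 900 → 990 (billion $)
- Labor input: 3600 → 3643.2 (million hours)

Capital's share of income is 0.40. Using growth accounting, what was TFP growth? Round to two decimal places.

Aggregate output growth = (3240 − 3000) / 3000 = 8%.
The capital stock growth = (990 − 900) / 900 = 10%.
Labor input growth = (3643.2 − 3600) / 3600 = 1.2%.
Labor's share = 1 − 0.4 = 0.6.
The capital stock: 0.4 × 10 = 4 pp.
Labor input: 0.6 × 1.2 = 0.72 pp.
TFP growth = 8 − 4.72 = 3.28%.

3.28%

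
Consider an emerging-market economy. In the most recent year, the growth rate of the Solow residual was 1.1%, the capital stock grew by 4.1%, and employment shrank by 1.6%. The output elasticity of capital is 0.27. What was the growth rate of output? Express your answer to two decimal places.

Labor's share = 1 − 0.27 = 0.73.
The capital stock: 0.27 × 4.1 = 1.107 pp.
Employment: 0.73 × (-1.6) = -1.168 pp.
Output growth = 1.1 + (-0.061) = 1.039%.

1.04%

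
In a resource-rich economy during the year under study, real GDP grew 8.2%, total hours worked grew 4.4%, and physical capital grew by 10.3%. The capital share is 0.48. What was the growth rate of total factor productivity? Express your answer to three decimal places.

Labor's share = 1 − 0.48 = 0.52.
Physical capital: 0.48 × 10.3 = 4.944 pp.
Total hours worked: 0.52 × 4.4 = 2.288 pp.
TFP growth = 8.2 − 7.232 = 0.968%.

Total factor productivity growth was 0.968%.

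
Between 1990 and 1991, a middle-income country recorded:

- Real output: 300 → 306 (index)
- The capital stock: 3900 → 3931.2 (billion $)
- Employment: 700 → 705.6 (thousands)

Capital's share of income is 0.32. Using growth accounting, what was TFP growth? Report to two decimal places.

Real output growth = (306 − 300) / 300 = 2%.
The capital stock growth = (3931.2 − 3900) / 3900 = 0.8%.
Employment growth = (705.6 − 700) / 700 = 0.8%.
Labor's share = 1 − 0.32 = 0.68.
The capital stock: 0.32 × 0.8 = 0.256 pp.
Employment: 0.68 × 0.8 = 0.544 pp.
TFP growth = 2 − 0.8 = 1.2%.

1.20%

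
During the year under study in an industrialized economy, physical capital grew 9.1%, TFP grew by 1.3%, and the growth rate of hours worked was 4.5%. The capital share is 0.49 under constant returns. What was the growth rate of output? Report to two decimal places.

8.05%

Labor's share = 1 − 0.49 = 0.51.
Physical capital: 0.49 × 9.1 = 4.459 pp.
Hours worked: 0.51 × 4.5 = 2.295 pp.
Output growth = 1.3 + 6.754 = 8.054%.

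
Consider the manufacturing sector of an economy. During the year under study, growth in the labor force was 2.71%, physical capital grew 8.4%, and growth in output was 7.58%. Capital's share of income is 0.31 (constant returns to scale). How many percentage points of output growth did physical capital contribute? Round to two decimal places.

2.60

Contribution = share × growth = 0.31 × 8.4 = 2.604 pp.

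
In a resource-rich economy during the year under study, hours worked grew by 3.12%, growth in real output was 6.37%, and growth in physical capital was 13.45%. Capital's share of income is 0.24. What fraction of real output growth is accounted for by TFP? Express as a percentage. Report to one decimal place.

Labor's share = 1 − 0.24 = 0.76.
Physical capital: 0.24 × 13.45 = 3.228 pp.
Hours worked: 0.76 × 3.12 = 2.3712 pp.
TFP growth = 6.37 − 5.5992 = 0.7708%.
TFP share of growth = 0.7708 / 6.37 × 100 = 12.1%.

TFP accounted for 12.1% of growth.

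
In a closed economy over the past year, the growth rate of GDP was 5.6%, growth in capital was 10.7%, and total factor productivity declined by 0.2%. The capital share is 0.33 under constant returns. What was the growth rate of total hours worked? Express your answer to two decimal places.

Labor's share = 1 − 0.33 = 0.67.
gY = gA + 0.33×10.7 + 0.67×g.
0.67×g = 5.6 + 0.2 − 3.531 = 2.269.
g = 2.269 / 0.67 = 3.3866%.

3.39%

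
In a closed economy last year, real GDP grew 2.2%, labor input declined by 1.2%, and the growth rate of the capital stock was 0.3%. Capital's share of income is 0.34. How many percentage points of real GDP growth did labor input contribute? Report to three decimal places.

Labor's share = 1 − 0.34 = 0.66.
Contribution = share × growth = 0.66 × (-1.2) = -0.792 pp.

-0.792 pp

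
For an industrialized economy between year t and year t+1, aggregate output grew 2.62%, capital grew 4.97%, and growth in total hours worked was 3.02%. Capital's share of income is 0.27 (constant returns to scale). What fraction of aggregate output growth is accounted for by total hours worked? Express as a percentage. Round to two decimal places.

Labor's share = 1 − 0.27 = 0.73.
Total hours worked contributed 0.73 × 3.02 = 2.2046 pp.
Share of growth = 2.2046 / 2.62 × 100 = 84.145%.

84.15%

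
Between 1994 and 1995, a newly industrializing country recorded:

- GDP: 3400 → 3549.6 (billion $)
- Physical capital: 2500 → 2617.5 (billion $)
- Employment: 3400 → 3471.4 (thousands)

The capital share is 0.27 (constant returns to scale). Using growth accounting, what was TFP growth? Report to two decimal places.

GDP growth = (3549.6 − 3400) / 3400 = 4.4%.
Physical capital growth = (2617.5 − 2500) / 2500 = 4.7%.
Employment growth = (3471.4 − 3400) / 3400 = 2.1%.
Labor's share = 1 − 0.27 = 0.73.
Physical capital: 0.27 × 4.7 = 1.269 pp.
Employment: 0.73 × 2.1 = 1.533 pp.
TFP growth = 4.4 − 2.802 = 1.598%.

TFP growth was 1.60%.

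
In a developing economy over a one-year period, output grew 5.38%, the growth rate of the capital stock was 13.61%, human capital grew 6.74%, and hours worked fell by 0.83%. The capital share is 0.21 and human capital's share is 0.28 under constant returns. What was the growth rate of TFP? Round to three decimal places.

1.058%

Labor's share = 1 − 0.21 − 0.28 = 0.51.
The capital stock: 0.21 × 13.61 = 2.8581 pp.
Human capital: 0.28 × 6.74 = 1.8872 pp.
Hours worked: 0.51 × (-0.83) = -0.4233 pp.
TFP growth = 5.38 − 4.322 = 1.058%.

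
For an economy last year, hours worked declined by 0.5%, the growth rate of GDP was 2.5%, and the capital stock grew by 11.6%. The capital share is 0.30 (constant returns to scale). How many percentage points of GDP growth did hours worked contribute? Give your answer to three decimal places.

-0.350

Labor's share = 1 − 0.3 = 0.7.
Contribution = share × growth = 0.7 × (-0.5) = -0.35 pp.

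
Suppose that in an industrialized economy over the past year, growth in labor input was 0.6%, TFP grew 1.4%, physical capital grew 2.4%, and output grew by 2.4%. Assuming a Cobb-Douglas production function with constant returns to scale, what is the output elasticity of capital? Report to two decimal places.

gY = gA + α·gK + (1−α)·gL, so gY − gA − gL = α(gK − gL).
2.4 − 1.4 − 0.6 = α × (2.4 − 0.6).
0.4 = 1.8 α, so α = 0.2222.

α = 0.22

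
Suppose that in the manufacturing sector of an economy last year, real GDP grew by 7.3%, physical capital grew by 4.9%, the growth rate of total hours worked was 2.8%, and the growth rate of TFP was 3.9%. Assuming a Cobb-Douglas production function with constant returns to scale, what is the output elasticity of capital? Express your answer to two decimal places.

gY = gA + α·gK + (1−α)·gL, so gY − gA − gL = α(gK − gL).
7.3 − 3.9 − 2.8 = α × (4.9 − 2.8).
0.6 = 2.1 α, so α = 0.2857.

α = 0.29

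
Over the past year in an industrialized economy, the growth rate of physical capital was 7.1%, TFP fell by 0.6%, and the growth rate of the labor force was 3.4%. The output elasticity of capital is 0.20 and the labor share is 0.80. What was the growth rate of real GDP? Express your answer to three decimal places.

3.540%

Labor's share = 1 − 0.2 = 0.8.
Physical capital: 0.2 × 7.1 = 1.42 pp.
The labor force: 0.8 × 3.4 = 2.72 pp.
Output growth = -0.6 + 4.14 = 3.54%.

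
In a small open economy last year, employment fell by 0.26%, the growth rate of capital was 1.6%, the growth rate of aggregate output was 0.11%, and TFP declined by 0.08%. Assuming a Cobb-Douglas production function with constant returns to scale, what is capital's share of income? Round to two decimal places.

gY = gA + α·gK + (1−α)·gL, so gY − gA − gL = α(gK − gL).
0.11 + 0.08 + 0.26 = α × (1.6 − (-0.26)).
0.45 = 1.86 α, so α = 0.2419.

Capital's share of income is 0.24.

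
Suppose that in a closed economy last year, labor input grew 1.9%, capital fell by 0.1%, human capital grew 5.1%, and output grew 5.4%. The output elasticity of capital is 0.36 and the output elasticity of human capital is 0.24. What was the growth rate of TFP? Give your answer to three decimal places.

Labor's share = 1 − 0.36 − 0.24 = 0.4.
Capital: 0.36 × (-0.1) = -0.036 pp.
Human capital: 0.24 × 5.1 = 1.224 pp.
Labor input: 0.4 × 1.9 = 0.76 pp.
TFP growth = 5.4 − 1.948 = 3.452%.

3.452%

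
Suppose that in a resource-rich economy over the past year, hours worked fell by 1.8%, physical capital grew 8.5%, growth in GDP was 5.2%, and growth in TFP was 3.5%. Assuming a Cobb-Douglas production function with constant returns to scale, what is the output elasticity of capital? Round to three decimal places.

gY = gA + α·gK + (1−α)·gL, so gY − gA − gL = α(gK − gL).
5.2 − 3.5 + 1.8 = α × (8.5 − (-1.8)).
3.5 = 10.3 α, so α = 0.33981.

0.340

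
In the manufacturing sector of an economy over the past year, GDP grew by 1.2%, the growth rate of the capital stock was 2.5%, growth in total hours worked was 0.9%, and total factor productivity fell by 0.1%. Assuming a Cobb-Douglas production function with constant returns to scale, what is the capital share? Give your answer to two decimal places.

α = 0.25

gY = gA + α·gK + (1−α)·gL, so gY − gA − gL = α(gK − gL).
1.2 + 0.1 − 0.9 = α × (2.5 − 0.9).
0.4 = 1.6 α, so α = 0.25.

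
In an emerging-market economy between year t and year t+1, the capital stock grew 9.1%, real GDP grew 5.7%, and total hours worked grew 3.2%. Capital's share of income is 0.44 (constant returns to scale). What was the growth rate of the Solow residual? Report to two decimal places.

-0.10%

Labor's share = 1 − 0.44 = 0.56.
The capital stock: 0.44 × 9.1 = 4.004 pp.
Total hours worked: 0.56 × 3.2 = 1.792 pp.
TFP growth = 5.7 − 5.796 = -0.096%.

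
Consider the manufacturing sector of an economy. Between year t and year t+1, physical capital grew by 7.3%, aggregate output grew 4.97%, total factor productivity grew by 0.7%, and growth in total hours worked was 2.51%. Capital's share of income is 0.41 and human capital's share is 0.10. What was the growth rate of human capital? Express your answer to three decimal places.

Labor's share = 1 − 0.41 − 0.1 = 0.49.
gY = gA + 0.41×7.3 + 0.49×2.51 + 0.1×g.
0.1×g = 4.97 − 0.7 − 4.2229 = 0.0471.
g = 0.0471 / 0.1 = 0.471%.

Human capital growth was 0.471%.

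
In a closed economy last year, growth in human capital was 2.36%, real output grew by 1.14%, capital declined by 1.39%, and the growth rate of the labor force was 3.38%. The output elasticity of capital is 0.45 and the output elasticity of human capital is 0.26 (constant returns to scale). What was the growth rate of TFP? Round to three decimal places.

0.172%

Labor's share = 1 − 0.45 − 0.26 = 0.29.
Capital: 0.45 × (-1.39) = -0.6255 pp.
Human capital: 0.26 × 2.36 = 0.6136 pp.
The labor force: 0.29 × 3.38 = 0.9802 pp.
TFP growth = 1.14 − 0.9683 = 0.1717%.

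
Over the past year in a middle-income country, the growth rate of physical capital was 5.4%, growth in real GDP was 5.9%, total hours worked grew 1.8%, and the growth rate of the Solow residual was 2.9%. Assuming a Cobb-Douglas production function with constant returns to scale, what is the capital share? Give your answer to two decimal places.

gY = gA + α·gK + (1−α)·gL, so gY − gA − gL = α(gK − gL).
5.9 − 2.9 − 1.8 = α × (5.4 − 1.8).
1.2 = 3.6 α, so α = 0.3333.

0.33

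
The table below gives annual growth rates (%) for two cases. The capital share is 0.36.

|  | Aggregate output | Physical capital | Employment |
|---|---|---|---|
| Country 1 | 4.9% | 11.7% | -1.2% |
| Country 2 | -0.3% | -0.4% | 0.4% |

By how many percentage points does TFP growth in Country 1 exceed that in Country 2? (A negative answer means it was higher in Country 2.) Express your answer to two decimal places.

Labor's share = 1 − 0.36 = 0.64.
Country 1: TFP = 4.9 − 4.212 + 0.768 = 1.456%.
Country 2: TFP = -0.3 + 0.144 − 0.256 = -0.412%.
Difference = 1.456 − (-0.412) = 1.868 pp.

1.87 percentage points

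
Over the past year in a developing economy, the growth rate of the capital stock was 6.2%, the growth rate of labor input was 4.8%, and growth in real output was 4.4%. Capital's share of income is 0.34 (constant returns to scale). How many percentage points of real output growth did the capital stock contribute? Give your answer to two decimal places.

2.11 percentage points

Contribution = share × growth = 0.34 × 6.2 = 2.108 pp.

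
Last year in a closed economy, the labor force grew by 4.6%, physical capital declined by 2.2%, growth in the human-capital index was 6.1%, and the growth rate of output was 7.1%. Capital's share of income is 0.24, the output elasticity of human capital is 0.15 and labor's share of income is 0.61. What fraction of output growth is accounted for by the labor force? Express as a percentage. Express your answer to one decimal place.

The labor force accounted for 39.5% of growth.

Labor's share = 1 − 0.24 − 0.15 = 0.61.
The labor force contributed 0.61 × 4.6 = 2.806 pp.
Share of growth = 2.806 / 7.1 × 100 = 39.521%.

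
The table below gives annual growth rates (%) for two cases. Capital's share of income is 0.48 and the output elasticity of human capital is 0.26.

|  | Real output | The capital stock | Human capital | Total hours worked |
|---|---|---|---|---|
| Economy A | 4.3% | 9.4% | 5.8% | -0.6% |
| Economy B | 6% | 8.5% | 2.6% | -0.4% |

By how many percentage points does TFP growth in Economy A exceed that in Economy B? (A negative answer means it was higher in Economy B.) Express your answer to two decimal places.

-2.91 percentage points

Labor's share = 1 − 0.48 − 0.26 = 0.26.
Economy A: TFP = 4.3 − 4.512 − 1.508 + 0.156 = -1.564%.
Economy B: TFP = 6 − 4.08 − 0.676 + 0.104 = 1.348%.
Difference = -1.564 − (1.348) = -2.912 pp.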